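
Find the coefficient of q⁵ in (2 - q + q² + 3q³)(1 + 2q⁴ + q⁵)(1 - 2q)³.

4

(2 - q + q² + 3q³) has coefficients 2,-1,1,3 for degrees 0…3.
(1 + 2q⁴ + q⁵) has coefficients 1,0,0,0,2,1 for degrees 0…5.
Finally multiplying by (1 - 2q)³, the product of all factors after the first has coefficients 1,-6,12,-8,2,-11 for degrees 0…5.
[q⁵] = 2·(-11) − 1·2 + 1·(-8) + 3·12 = 4.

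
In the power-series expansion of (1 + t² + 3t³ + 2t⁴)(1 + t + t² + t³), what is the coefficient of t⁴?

(1 + t² + 3t³ + 2t⁴) has coefficients 1,0,1,3,2 for degrees 0…4.
(1 + t + t² + t³) has coefficients 1,1,1,1,0 for degrees 0…4.
[t⁴] = 1·0 + 1·1 + 3·1 + 2·1 = 6.

6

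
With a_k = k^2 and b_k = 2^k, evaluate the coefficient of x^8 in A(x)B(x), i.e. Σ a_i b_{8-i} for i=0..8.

1434

The convolution is the t^8 coefficient of A(t)B(t).
Σ = 0·256 + 1·128 + 4·64 + 9·32 + 16·16 + 25·8 + 36·4 + 49·2 + 64·1 = 1434.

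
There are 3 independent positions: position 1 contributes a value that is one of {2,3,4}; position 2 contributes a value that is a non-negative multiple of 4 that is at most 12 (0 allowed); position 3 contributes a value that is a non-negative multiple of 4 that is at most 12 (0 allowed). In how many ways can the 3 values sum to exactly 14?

The generating function for the choices is (x^2 + x^3 + x^4)·(1 + x^4 + x^8 + x^12)·(1 + x^4 + x^8 + x^12); the count is [x^14].
(x^2 + x^3 + x^4) has coefficients 0,0,1,1,1 for degrees 0…4.
(1 + x^4 + x^8 + x^12) has coefficients 1,0,0,0,1,0,0,0,1,0,0,0,1,0,0 for degrees 0…14.
Finally multiplying by (1 + x^4 + x^8 + x^12), the product of all factors after the first has coefficients 1,0,0,0,2,0,0,0,3,0,0,0,4,0,0 for degrees 0…14.
[x^14] = 1·4 + 1·0 + 1·0 = 4.

4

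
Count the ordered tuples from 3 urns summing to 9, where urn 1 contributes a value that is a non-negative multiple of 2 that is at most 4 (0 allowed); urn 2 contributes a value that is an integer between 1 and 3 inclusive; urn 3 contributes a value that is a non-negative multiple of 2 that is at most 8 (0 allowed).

6

The generating function for the choices is (1 + t^2 + t^4)·(t + t^2 + t^3)·(1 + t^2 + t^4 + t^6 + t^8); the count is [t^9].
(1 + t^2 + t^4) has coefficients 1,0,1,0,1 for degrees 0…4.
(t + t^2 + t^3) has coefficients 0,1,1,1,0,0,0,0,0,0 for degrees 0…9.
Finally multiplying by (1 + t^2 + t^4 + t^6 + t^8), the product of all factors after the first has coefficients 0,1,1,2,1,2,1,2,1,2 for degrees 0…9.
[t^9] = 1·2 + 1·2 + 1·2 = 6.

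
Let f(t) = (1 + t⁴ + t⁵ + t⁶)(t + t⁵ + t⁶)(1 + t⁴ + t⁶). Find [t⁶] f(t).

2

(1 + t⁴ + t⁵ + t⁶) has coefficients 1,0,0,0,1,1,1 for degrees 0…6.
(t + t⁵ + t⁶) has coefficients 0,1,0,0,0,1,1 for degrees 0…6.
Finally multiplying by (1 + t⁴ + t⁶), the product of all factors after the first has coefficients 0,1,0,0,0,2,1 for degrees 0…6.
[t⁶] = 1·1 + 1·0 + 1·1 + 1·0 = 2.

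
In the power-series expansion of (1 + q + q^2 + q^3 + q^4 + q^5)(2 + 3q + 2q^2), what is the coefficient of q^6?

(1 + q + q^2 + q^3 + q^4 + q^5) has coefficients 1,1,1,1,1,1 for degrees 0…5.
(2 + 3q + 2q^2) has coefficients 2,3,2,0,0,0,0 for degrees 0…6.
[q^6] = 1·0 + 1·0 + 1·0 + 1·0 + 1·2 + 1·3 = 5.

5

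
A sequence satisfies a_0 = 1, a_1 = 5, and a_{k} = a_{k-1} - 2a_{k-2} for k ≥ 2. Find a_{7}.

The ordinary generating function has denominator 1 - t + 2t^2.
Iterating the recurrence: a_0,…,a_{7} = 1, 5, 3, -7, -13, 1, 27, 25.

25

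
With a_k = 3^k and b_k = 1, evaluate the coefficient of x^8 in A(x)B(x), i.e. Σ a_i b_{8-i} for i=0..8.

Write out a_i and b_{8-i} for i = 0,…,8 and sum the products.
Σ = 1·1 + 3·1 + 9·1 + 27·1 + 81·1 + 243·1 + 729·1 + 2187·1 + 6561·1 = 9841.

9841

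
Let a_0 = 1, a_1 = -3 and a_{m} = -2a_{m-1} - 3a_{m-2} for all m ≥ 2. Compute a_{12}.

The ordinary generating function has denominator 1 + 2x + 3x^2.
Iterating the recurrence: a_0,…,a_{12} = 1, -3, 3, 3, -15, 21, 3, -69, 129, -51, -285, 723, -591.

-591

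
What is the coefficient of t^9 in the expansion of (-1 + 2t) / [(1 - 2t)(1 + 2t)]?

512

The denominator gives the recurrence a_n = 4a_(n−2) for n ≥ 2; the numerator fixes a_0 = -1, a_1 = 2.
Iterating: -1, 2, -4, 8, -16, 32, -64, 128, -256, 512, so a_9 = 512.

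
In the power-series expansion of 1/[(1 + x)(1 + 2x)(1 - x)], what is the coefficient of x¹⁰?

Partial fractions give a closed form: a_n = (-1/2)·(-1)^n + (4/3)·(-2)^n + (1/6)·1^n.
At n = 10: a_10 = 1365.

1365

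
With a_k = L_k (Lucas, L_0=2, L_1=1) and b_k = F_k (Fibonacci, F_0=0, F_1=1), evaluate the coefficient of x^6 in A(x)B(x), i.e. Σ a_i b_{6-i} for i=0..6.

56

The convolution is the x^6 coefficient of A(x)B(x).
Σ = 2·8 + 1·5 + 3·3 + 4·2 + 7·1 + 11·1 + 18·0 = 56.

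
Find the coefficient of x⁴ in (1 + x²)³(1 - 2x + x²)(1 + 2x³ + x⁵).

(1 + x²)³ has coefficients 1,0,3,0,3 for degrees 0…4.
(1 - 2x + x²) has coefficients 1,-2,1,0,0 for degrees 0…4.
Finally multiplying by (1 + 2x³ + x⁵), the product of all factors after the first has coefficients 1,-2,1,2,-4 for degrees 0…4.
[x⁴] = 1·(-4) + 3·1 + 3·1 = 2.

2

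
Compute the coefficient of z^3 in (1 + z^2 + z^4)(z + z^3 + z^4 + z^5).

(1 + z^2 + z^4) has coefficients 1,0,1,0 for degrees 0…3.
(z + z^3 + z^4 + z^5) has coefficients 0,1,0,1 for degrees 0…3.
[z^3] = 1·1 + 1·1 = 2.

2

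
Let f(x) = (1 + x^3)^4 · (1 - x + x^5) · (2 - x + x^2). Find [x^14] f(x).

(1 + x^3)^4 has coefficients 1,0,0,4,0,0,6,0,0,4,0,0,1 for degrees 0…12.
(1 - x + x^5) has coefficients 1,-1,0,0,0,1,0,0,0,0,0,0,0,0,0 for degrees 0…14.
Finally multiplying by (2 - x + x^2), the product of all factors after the first has coefficients 2,-3,2,-1,0,2,-1,1,0,0,0,0,0,0,0 for degrees 0…14.
[x^14] = 1·0 + 4·0 + 6·0 + 4·2 + 1·2 = 10.

10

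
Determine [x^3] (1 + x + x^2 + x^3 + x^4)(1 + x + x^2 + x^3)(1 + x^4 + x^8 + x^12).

(1 + x + x^2 + x^3 + x^4) has coefficients 1,1,1,1 for degrees 0…3.
(1 + x + x^2 + x^3) has coefficients 1,1,1,1 for degrees 0…3.
Finally multiplying by (1 + x^4 + x^8 + x^12), the product of all factors after the first has coefficients 1,1,1,1 for degrees 0…3.
[x^3] = 1·1 + 1·1 + 1·1 + 1·1 = 4.

4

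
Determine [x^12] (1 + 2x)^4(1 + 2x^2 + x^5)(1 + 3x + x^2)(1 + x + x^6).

(1 + 2x)^4 has coefficients 1,8,24,32,16 for degrees 0…4.
(1 + 2x^2 + x^5) has coefficients 1,0,2,0,0,1,0,0,0,0,0,0,0 for degrees 0…12.
Multiplying by (1 + 3x + x^2) gives running coefficients 1,3,3,6,2,1,3,1,0,0,0,0,0 for degrees 0…12.
Finally multiplying by (1 + x + x^6), the product of all factors after the first has coefficients 1,4,6,9,8,3,5,7,4,6,2,1,3 for degrees 0…12.
[x^12] = 1·3 + 8·1 + 24·2 + 32·6 + 16·4 = 315.

315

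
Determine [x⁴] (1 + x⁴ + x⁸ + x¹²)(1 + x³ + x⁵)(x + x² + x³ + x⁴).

2

(1 + x⁴ + x⁸ + x¹²) has coefficients 1,0,0,0,1 for degrees 0…4.
(1 + x³ + x⁵) has coefficients 1,0,0,1,0 for degrees 0…4.
Finally multiplying by (x + x² + x³ + x⁴), the product of all factors after the first has coefficients 0,1,1,1,2 for degrees 0…4.
[x⁴] = 1·2 + 1·0 = 2.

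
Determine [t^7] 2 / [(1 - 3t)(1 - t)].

Partial fractions give a closed form: a_n = (3)·3^n + (-1)·1^n.
At n = 7: a_7 = 6560.

6560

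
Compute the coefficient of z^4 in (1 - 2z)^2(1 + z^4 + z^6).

(1 - 2z)^2 has coefficients 1,-4,4 for degrees 0…2.
(1 + z^4 + z^6) has coefficients 1,0,0,0,1 for degrees 0…4.
[z^4] = 1·1 − 4·0 + 4·0 = 1.

1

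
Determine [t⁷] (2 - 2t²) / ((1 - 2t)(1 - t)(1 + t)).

Partial fractions give a closed form: a_n = (2)·2^n.
At n = 7: a_7 = 256.

256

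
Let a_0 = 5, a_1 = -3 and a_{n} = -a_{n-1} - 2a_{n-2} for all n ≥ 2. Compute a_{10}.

The ordinary generating function has denominator 1 + x + 2x^2.
Iterating the recurrence: a_0,…,a_{10} = 5, -3, -7, 13, 1, -27, 25, 29, -79, 21, 137.

137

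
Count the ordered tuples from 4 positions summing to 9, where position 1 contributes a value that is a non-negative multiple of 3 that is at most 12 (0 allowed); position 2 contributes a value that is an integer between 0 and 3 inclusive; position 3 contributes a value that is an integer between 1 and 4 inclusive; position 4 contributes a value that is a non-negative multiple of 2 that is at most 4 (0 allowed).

16

The generating function for the choices is (1 + t^3 + t^6 + t^9 + t^12)·(1 + t + t^2 + t^3)·(t + t^2 + t^3 + t^4)·(1 + t^2 + t^4); the count is [t^9].
(1 + t^3 + t^6 + t^9 + t^12) has coefficients 1,0,0,1,0,0,1,0,0,1 for degrees 0…9.
(1 + t + t^2 + t^3) has coefficients 1,1,1,1,0,0,0,0,0,0 for degrees 0…9.
Multiplying by (t + t^2 + t^3 + t^4) gives running coefficients 0,1,2,3,4,3,2,1,0,0 for degrees 0…9.
Finally multiplying by (1 + t^2 + t^4), the product of all factors after the first has coefficients 0,1,2,4,6,7,8,7,6,4 for degrees 0…9.
[t^9] = 1·4 + 1·8 + 1·4 + 1·0 = 16.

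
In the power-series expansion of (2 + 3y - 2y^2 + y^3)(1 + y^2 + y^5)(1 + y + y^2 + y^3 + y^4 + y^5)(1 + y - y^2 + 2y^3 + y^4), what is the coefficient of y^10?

24

(2 + 3y - 2y^2 + y^3) has coefficients 2,3,-2,1 for degrees 0…3.
(1 + y^2 + y^5) has coefficients 1,0,1,0,0,1,0,0,0,0,0 for degrees 0…10.
Multiplying by (1 + y + y^2 + y^3 + y^4 + y^5) gives running coefficients 1,1,2,2,2,3,2,2,1,1,1 for degrees 0…10.
Finally multiplying by (1 + y - y^2 + 2y^3 + y^4), the product of all factors after the first has coefficients 1,2,2,5,5,8,9,7,9,7,7 for degrees 0…10.
[y^10] = 2·7 + 3·7 − 2·9 + 1·7 = 24.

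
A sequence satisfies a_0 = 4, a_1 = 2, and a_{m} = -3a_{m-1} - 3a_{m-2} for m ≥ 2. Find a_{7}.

-54

The ordinary generating function has denominator 1 + 3x + 3x^2.
Iterating the recurrence: a_0,…,a_{7} = 4, 2, -18, 48, -90, 126, -108, -54.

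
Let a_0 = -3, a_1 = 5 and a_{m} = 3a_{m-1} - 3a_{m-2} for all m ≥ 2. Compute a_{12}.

-2187

The ordinary generating function has denominator 1 - 3t + 3t^2.
Iterating the recurrence: a_0,…,a_{12} = -3, 5, 24, 57, 99, 126, 81, -135, -648, -1539, -2673, -3402, -2187.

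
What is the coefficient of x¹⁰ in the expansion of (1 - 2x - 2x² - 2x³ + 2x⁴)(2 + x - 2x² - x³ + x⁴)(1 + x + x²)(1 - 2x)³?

-42

(1 - 2x - 2x² - 2x³ + 2x⁴) has coefficients 1,-2,-2,-2,2 for degrees 0…4.
(2 + x - 2x² - x³ + x⁴) has coefficients 2,1,-2,-1,1,0,0,0,0,0,0 for degrees 0…10.
Multiplying by (1 + x + x²) gives running coefficients 2,3,1,-2,-2,0,1,0,0,0,0 for degrees 0…10.
Finally multiplying by (1 - 2x)³, the product of all factors after the first has coefficients 2,-9,7,12,-2,-20,-7,10,12,-8,0 for degrees 0…10.
[x¹⁰] = 1·0 − 2·(-8) − 2·12 − 2·10 + 2·(-7) = -42.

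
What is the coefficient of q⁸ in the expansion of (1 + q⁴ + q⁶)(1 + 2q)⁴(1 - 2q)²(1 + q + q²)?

13

(1 + q⁴ + q⁶) has coefficients 1,0,0,0,1,0,1 for degrees 0…6.
(1 + 2q)⁴ has coefficients 1,8,24,32,16,0,0,0,0 for degrees 0…8.
Multiplying by (1 - 2q)² gives running coefficients 1,4,-4,-32,-16,64,64,0,0 for degrees 0…8.
Finally multiplying by (1 + q + q²), the product of all factors after the first has coefficients 1,5,1,-32,-52,16,112,128,64 for degrees 0…8.
[q⁸] = 1·64 + 1·(-52) + 1·1 = 13.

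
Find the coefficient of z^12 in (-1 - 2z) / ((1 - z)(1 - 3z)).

-1328601

The denominator gives the recurrence a_n = 4a_(n−1) − 3a_(n−2) for n ≥ 2; the numerator fixes a_0 = -1, a_1 = -6.
Iterating: -1, -6, -21, -66, -201, -606, -1821, -5466, -16401, -49206, -147621, -442866, -1328601, so a_12 = -1328601.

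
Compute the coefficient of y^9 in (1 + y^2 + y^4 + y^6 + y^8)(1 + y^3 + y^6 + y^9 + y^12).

2

(1 + y^2 + y^4 + y^6 + y^8) has coefficients 1,0,1,0,1,0,1,0,1 for degrees 0…8.
(1 + y^3 + y^6 + y^9 + y^12) has coefficients 1,0,0,1,0,0,1,0,0,1 for degrees 0…9.
[y^9] = 1·1 + 1·0 + 1·0 + 1·1 + 1·0 = 2.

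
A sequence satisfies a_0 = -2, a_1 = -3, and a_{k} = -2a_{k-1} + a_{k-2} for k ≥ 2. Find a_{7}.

-367

The ordinary generating function has denominator 1 + 2z - z^2.
Iterating the recurrence: a_0,…,a_{7} = -2, -3, 4, -11, 26, -63, 152, -367.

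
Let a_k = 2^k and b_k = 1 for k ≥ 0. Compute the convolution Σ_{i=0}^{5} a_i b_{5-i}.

63

The convolution is the x^5 coefficient of A(x)B(x).
Σ = 1·1 + 2·1 + 4·1 + 8·1 + 16·1 + 32·1 = 63.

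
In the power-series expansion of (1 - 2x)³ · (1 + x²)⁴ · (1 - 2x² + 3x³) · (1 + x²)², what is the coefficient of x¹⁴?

-602

(1 - 2x)³ has coefficients 1,-6,12,-8 for degrees 0…3.
(1 + x²)⁴ has coefficients 1,0,4,0,6,0,4,0,1,0,0,0,0,0,0 for degrees 0…14.
Multiplying by (1 - 2x² + 3x³) gives running coefficients 1,0,2,3,-2,12,-8,18,-7,12,-2,3,0,0,0 for degrees 0…14.
Finally multiplying by (1 + x²)², the product of all factors after the first has coefficients 1,0,4,3,3,18,-10,45,-25,60,-24,45,-11,18,-2 for degrees 0…14.
[x¹⁴] = 1·(-2) − 6·18 + 12·(-11) − 8·45 = -602.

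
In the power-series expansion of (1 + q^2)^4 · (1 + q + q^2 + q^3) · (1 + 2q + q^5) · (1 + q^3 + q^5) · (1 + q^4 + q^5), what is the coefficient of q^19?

83

(1 + q^2)^4 has coefficients 1,0,4,0,6,0,4,0,1 for degrees 0…8.
(1 + q + q^2 + q^3) has coefficients 1,1,1,1,0,0,0,0,0,0,0,0,0,0,0,0,0,0,0,0 for degrees 0…19.
Multiplying by (1 + 2q + q^5) gives running coefficients 1,3,3,3,2,1,1,1,1,0,0,0,0,0,0,0,0,0,0,0 for degrees 0…19.
Multiplying by (1 + q^3 + q^5) gives running coefficients 1,3,3,4,5,5,7,6,5,3,2,2,1,1,0,0,0,0,0,0 for degrees 0…19.
Finally multiplying by (1 + q^4 + q^5), the product of all factors after the first has coefficients 1,3,3,4,6,9,13,13,14,13,14,15,12,9,5,4,3,2,1,0 for degrees 0…19.
[q^19] = 1·0 + 4·2 + 6·4 + 4·9 + 1·15 = 83.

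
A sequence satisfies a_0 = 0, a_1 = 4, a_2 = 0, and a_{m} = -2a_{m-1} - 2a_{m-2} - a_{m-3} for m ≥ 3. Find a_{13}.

The ordinary generating function has denominator 1 + 2x + 2x^2 + x^3.
Iterating the recurrence: a_0,…,a_{13} = 0, 4, 0, -8, 12, -8, 0, 4, 0, -8, 12, -8, 0, 4.

4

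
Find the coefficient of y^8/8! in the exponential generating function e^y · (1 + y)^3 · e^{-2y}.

-191

The EGF product rule gives c_8 = Σ_{k_1+k_2+k_3=8} C(8; k_1,k_2,k_3) · ∏ g_i(k_i), where e^y gives (1)^k; (1+y)^3 gives the falling factorial (3)_k; e^{-2y} gives (-2)^k.
g_1(k) for k = 0…8: 1, 1, 1, 1, 1, 1, 1, 1, 1.
g_2(k) for k = 0…8: 1, 3, 6, 6, 0, 0, 0, 0, 0.
g_3(k) for k = 0…8: 1, -2, 4, -8, 16, -32, 64, -128, 256.
First combine the last two factors: h(k) = Σ_j C(k,j)·g_2(j)·g_3(k−j) for k = 0…8: 1, 1, -2, -2, 16, -32, -32, 544, -2816.
c_8 = Σ_k C(8,k)·g_1(k)·h(8−k) = 1·1·(-2816) + 8·1·544 + 28·1·(-32) + 56·1·(-32) + 70·1·16 + 56·1·(-2) + 28·1·(-2) + 8·1·1 + 1·1·1 = −2816 + 4352 − 896 − 1792 + 1120 − 112 − 56 + 8 + 1 = -191.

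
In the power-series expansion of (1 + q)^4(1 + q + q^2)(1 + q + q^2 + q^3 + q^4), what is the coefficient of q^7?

(1 + q)^4 has coefficients 1,4,6,4,1 for degrees 0…4.
(1 + q + q^2) has coefficients 1,1,1,0,0,0,0,0 for degrees 0…7.
Finally multiplying by (1 + q + q^2 + q^3 + q^4), the product of all factors after the first has coefficients 1,2,3,3,3,2,1,0 for degrees 0…7.
[q^7] = 1·0 + 4·1 + 6·2 + 4·3 + 1·3 = 31.

31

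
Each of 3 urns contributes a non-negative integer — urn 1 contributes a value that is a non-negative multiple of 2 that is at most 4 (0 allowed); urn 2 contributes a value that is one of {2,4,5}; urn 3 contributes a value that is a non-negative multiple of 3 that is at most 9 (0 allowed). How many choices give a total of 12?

The generating function for the choices is (1 + t^2 + t^4)·(t^2 + t^4 + t^5)·(1 + t^3 + t^6 + t^9); the count is [t^12].
(1 + t^2 + t^4) has coefficients 1,0,1,0,1 for degrees 0…4.
(t^2 + t^4 + t^5) has coefficients 0,0,1,0,1,1,0,0,0,0,0,0,0 for degrees 0…12.
Finally multiplying by (1 + t^3 + t^6 + t^9), the product of all factors after the first has coefficients 0,0,1,0,1,2,0,1,2,0,1,2,0 for degrees 0…12.
[t^12] = 1·0 + 1·1 + 1·2 = 3.

3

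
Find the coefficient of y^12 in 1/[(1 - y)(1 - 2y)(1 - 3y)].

2375101

Partial fractions give a closed form: a_n = (1/2)·1^n + (-4)·2^n + (9/2)·3^n.
At n = 12: a_12 = 2375101.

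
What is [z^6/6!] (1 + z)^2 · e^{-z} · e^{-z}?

160

The EGF product rule gives c_6 = Σ_{k_1+k_2+k_3=6} C(6; k_1,k_2,k_3) · ∏ g_i(k_i), where (1+z)^2 gives the falling factorial (2)_k; e^{-z} gives (-1)^k; e^{-z} gives (-1)^k.
g_1(k) for k = 0…6: 1, 2, 2, 0, 0, 0, 0.
g_2(k) for k = 0…6: 1, -1, 1, -1, 1, -1, 1.
g_3(k) for k = 0…6: 1, -1, 1, -1, 1, -1, 1.
First combine the last two factors: h(k) = Σ_j C(k,j)·g_2(j)·g_3(k−j) for k = 0…6: 1, -2, 4, -8, 16, -32, 64.
c_6 = Σ_k C(6,k)·g_1(k)·h(6−k) = 1·1·64 + 6·2·(-32) + 15·2·16 = 64 − 384 + 480 = 160.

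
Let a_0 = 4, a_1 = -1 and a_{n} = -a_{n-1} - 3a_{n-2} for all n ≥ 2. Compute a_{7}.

The ordinary generating function has denominator 1 + y + 3y^2.
Iterating the recurrence: a_0,…,a_{7} = 4, -1, -11, 14, 19, -61, 4, 179.

179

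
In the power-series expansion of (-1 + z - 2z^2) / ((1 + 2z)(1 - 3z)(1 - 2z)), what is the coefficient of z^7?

Partial fractions give a closed form: a_n = (-2/5)·(-2)^n + (-8/5)·3^n + (1)·2^n.
At n = 7: a_7 = -3320.

-3320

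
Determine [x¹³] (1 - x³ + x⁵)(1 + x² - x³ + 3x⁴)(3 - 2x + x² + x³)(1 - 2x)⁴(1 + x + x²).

125

(1 - x³ + x⁵) has coefficients 1,0,0,-1,0,1 for degrees 0…5.
(1 + x² - x³ + 3x⁴) has coefficients 1,0,1,-1,3,0,0,0,0,0,0,0,0,0 for degrees 0…13.
Multiplying by (3 - 2x + x² + x³) gives running coefficients 3,-2,4,-4,12,-6,2,3,0,0,0,0,0,0 for degrees 0…13.
Multiplying by (1 - 2x)⁴ gives running coefficients 3,-26,92,-180,252,-358,530,-605,408,-88,-64,48,0,0 for degrees 0…13.
Finally multiplying by (1 + x + x²), the product of all factors after the first has coefficients 3,-23,69,-114,164,-286,424,-433,333,-285,256,-104,-16,48 for degrees 0…13.
[x¹³] = 1·48 − 1·256 + 1·333 = 125.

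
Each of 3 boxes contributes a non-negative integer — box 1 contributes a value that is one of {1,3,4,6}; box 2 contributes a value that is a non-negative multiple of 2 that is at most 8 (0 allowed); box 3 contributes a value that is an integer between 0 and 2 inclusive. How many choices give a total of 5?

5

The generating function for the choices is (t + t³ + t⁴ + t⁶)·(1 + t² + t⁴ + t⁶ + t⁸)·(1 + t + t²); the count is [t⁵].
(t + t³ + t⁴ + t⁶) has coefficients 0,1,0,1,1,0 for degrees 0…5.
(1 + t² + t⁴ + t⁶ + t⁸) has coefficients 1,0,1,0,1,0 for degrees 0…5.
Finally multiplying by (1 + t + t²), the product of all factors after the first has coefficients 1,1,2,1,2,1 for degrees 0…5.
[t⁵] = 1·2 + 1·2 + 1·1 = 5.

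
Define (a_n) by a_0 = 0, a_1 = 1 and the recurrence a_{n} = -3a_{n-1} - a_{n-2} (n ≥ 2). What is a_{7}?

The ordinary generating function has denominator 1 + 3z + z^2.
Iterating the recurrence: a_0,…,a_{7} = 0, 1, -3, 8, -21, 55, -144, 377.

377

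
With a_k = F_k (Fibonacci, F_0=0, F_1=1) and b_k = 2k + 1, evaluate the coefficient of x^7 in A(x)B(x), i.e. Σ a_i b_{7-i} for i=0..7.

125

Write out a_i and b_{7-i} for i = 0,…,7 and sum the products.
Σ = 0·15 + 1·13 + 1·11 + 2·9 + 3·7 + 5·5 + 8·3 + 13·1 = 125.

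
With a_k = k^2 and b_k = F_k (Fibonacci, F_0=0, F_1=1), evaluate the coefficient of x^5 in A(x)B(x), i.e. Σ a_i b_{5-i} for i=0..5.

36

This is [x^5] in the product of the two ordinary generating functions.
Σ = 0·5 + 1·3 + 4·2 + 9·1 + 16·1 + 25·0 = 36.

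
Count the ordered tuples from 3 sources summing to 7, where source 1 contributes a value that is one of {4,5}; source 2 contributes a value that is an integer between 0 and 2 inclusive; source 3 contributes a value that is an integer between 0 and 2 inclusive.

The generating function for the choices is (x^4 + x^5)·(1 + x + x^2)·(1 + x + x^2); the count is [x^7].
(x^4 + x^5) has coefficients 0,0,0,0,1,1 for degrees 0…5.
(1 + x + x^2) has coefficients 1,1,1,0,0,0,0,0 for degrees 0…7.
Finally multiplying by (1 + x + x^2), the product of all factors after the first has coefficients 1,2,3,2,1,0,0,0 for degrees 0…7.
[x^7] = 1·2 + 1·3 = 5.

5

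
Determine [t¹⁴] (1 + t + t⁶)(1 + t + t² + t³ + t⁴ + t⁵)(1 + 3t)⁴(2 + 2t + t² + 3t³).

1887

(1 + t + t⁶) has coefficients 1,1,0,0,0,0,1 for degrees 0…6.
(1 + t + t² + t³ + t⁴ + t⁵) has coefficients 1,1,1,1,1,1,0,0,0,0,0,0,0,0,0 for degrees 0…14.
Multiplying by (1 + 3t)⁴ gives running coefficients 1,13,67,175,256,256,255,243,189,81,0,0,0,0,0 for degrees 0…14.
Finally multiplying by (2 + 2t + t² + 3t³), the product of all factors after the first has coefficients 2,28,161,500,968,1400,1803,2020,1887,1548,1080,648,243,0,0 for degrees 0…14.
[t¹⁴] = 1·0 + 1·0 + 1·1887 = 1887.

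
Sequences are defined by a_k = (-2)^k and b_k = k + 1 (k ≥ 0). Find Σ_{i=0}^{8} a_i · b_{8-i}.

117

The convolution is the x^8 coefficient of A(x)B(x).
Σ = 1·9 − 2·8 + 4·7 − 8·6 + 16·5 − 32·4 + 64·3 − 128·2 + 256·1 = 117.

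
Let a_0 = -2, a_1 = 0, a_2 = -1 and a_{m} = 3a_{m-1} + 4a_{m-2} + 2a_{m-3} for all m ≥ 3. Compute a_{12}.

The ordinary generating function has denominator 1 - 3z - 4z^2 - 2z^3.
Iterating the recurrence: a_0,…,a_{12} = -2, 0, -1, -7, -25, -105, -429, -1757, -7197, -29477, -120733, -494501, -2025389.

-2025389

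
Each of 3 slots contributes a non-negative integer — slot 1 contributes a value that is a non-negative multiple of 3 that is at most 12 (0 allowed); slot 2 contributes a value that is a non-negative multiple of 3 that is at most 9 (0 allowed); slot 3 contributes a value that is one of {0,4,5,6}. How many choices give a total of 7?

2

The generating function for the choices is (1 + z^3 + z^6 + z^9 + z^12)·(1 + z^3 + z^6 + z^9)·(1 + z^4 + z^5 + z^6); the count is [z^7].
(1 + z^3 + z^6 + z^9 + z^12) has coefficients 1,0,0,1,0,0,1,0 for degrees 0…7.
(1 + z^3 + z^6 + z^9) has coefficients 1,0,0,1,0,0,1,0 for degrees 0…7.
Finally multiplying by (1 + z^4 + z^5 + z^6), the product of all factors after the first has coefficients 1,0,0,1,1,1,2,1 for degrees 0…7.
[z^7] = 1·1 + 1·1 + 1·0 = 2.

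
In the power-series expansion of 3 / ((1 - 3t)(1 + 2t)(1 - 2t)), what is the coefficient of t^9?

Partial fractions give a closed form: a_n = (27/5)·3^n + (3/5)·(-2)^n + (-3)·2^n.
At n = 9: a_9 = 104445.

104445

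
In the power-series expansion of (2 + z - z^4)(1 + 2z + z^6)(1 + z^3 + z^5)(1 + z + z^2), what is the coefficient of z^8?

7

(2 + z - z^4) has coefficients 2,1,0,0,-1 for degrees 0…4.
(1 + 2z + z^6) has coefficients 1,2,0,0,0,0,1,0,0 for degrees 0…8.
Multiplying by (1 + z^3 + z^5) gives running coefficients 1,2,0,1,2,1,3,0,0 for degrees 0…8.
Finally multiplying by (1 + z + z^2), the product of all factors after the first has coefficients 1,3,3,3,3,4,6,4,3 for degrees 0…8.
[z^8] = 2·3 + 1·4 − 1·3 = 7.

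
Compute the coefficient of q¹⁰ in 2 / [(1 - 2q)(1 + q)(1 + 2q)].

2730

Partial fractions give a closed form: a_n = (2/3)·2^n + (-2/3)·(-1)^n + (2)·(-2)^n.
At n = 10: a_10 = 2730.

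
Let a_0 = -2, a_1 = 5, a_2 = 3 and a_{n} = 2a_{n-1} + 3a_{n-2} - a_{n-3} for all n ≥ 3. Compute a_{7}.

The ordinary generating function has denominator 1 - 2z - 3z^2 + z^3.
Iterating the recurrence: a_0,…,a_{7} = -2, 5, 3, 23, 50, 166, 459, 1366.

1366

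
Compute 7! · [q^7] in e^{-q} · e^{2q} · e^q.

128

The EGF product rule gives c_7 = Σ_{k_1+k_2+k_3=7} C(7; k_1,k_2,k_3) · ∏ g_i(k_i), where e^{-q} gives (-1)^k; e^{2q} gives (2)^k; e^q gives (1)^k.
g_1(k) for k = 0…7: 1, -1, 1, -1, 1, -1, 1, -1.
g_2(k) for k = 0…7: 1, 2, 4, 8, 16, 32, 64, 128.
g_3(k) for k = 0…7: 1, 1, 1, 1, 1, 1, 1, 1.
First combine the last two factors: h(k) = Σ_j C(k,j)·g_2(j)·g_3(k−j) for k = 0…7: 1, 3, 9, 27, 81, 243, 729, 2187.
c_7 = Σ_k C(7,k)·g_1(k)·h(7−k) = 1·1·2187 + 7·(-1)·729 + 21·1·243 + 35·(-1)·81 + 35·1·27 + 21·(-1)·9 + 7·1·3 + 1·(-1)·1 = 2187 − 5103 + 5103 − 2835 + 945 − 189 + 21 − 1 = 128.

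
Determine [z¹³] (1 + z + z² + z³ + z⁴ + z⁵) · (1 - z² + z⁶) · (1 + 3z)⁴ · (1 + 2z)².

(1 + z + z² + z³ + z⁴ + z⁵) has coefficients 1,1,1,1,1,1 for degrees 0…5.
(1 - z² + z⁶) has coefficients 1,0,-1,0,0,0,1,0,0,0,0,0,0,0 for degrees 0…13.
Multiplying by (1 + 3z)⁴ gives running coefficients 1,12,53,96,27,-108,-80,12,54,108,81,0,0,0 for degrees 0…13.
Finally multiplying by (1 + 2z)², the product of all factors after the first has coefficients 1,16,105,356,623,384,-404,-740,-218,372,729,756,324,0 for degrees 0…13.
[z¹³] = 1·0 + 1·324 + 1·756 + 1·729 + 1·372 + 1·(-218) = 1963.

1963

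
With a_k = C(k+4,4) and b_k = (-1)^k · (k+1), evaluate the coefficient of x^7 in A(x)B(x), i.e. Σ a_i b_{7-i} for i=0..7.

This is [x^7] in the product of the two ordinary generating functions.
Σ = 1·(-8) + 5·7 + 15·(-6) + 35·5 + 70·(-4) + 126·3 + 210·(-2) + 330·1 = 120.

120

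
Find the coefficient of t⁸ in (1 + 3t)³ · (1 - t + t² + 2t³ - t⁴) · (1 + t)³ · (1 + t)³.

(1 + 3t)³ has coefficients 1,9,27,27 for degrees 0…3.
(1 - t + t² + 2t³ - t⁴) has coefficients 1,-1,1,2,-1,0,0,0,0 for degrees 0…8.
Multiplying by (1 + t)³ gives running coefficients 1,2,1,3,7,4,-1,-1,0 for degrees 0…8.
Finally multiplying by (1 + t)³, the product of all factors after the first has coefficients 1,5,10,13,21,35,35,15,-2 for degrees 0…8.
[t⁸] = 1·(-2) + 9·15 + 27·35 + 27·35 = 2023.

2023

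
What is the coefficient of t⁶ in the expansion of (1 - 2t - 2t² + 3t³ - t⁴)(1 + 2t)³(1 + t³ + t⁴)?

-15

(1 - 2t - 2t² + 3t³ - t⁴) has coefficients 1,-2,-2,3,-1 for degrees 0…4.
(1 + 2t)³ has coefficients 1,6,12,8,0,0,0 for degrees 0…6.
Finally multiplying by (1 + t³ + t⁴), the product of all factors after the first has coefficients 1,6,12,9,7,18,20 for degrees 0…6.
[t⁶] = 1·20 − 2·18 − 2·7 + 3·9 − 1·12 = -15.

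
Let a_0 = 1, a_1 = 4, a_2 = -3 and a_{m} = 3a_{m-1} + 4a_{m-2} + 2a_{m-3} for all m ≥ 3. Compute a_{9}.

The ordinary generating function has denominator 1 - 3z - 4z^2 - 2z^3.
Iterating the recurrence: a_0,…,a_{9} = 1, 4, -3, 9, 23, 99, 407, 1663, 6815, 27911.

27911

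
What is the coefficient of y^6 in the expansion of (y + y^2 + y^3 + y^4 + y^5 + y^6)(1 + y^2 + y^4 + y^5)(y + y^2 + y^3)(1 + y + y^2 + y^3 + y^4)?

19

(y + y^2 + y^3 + y^4 + y^5 + y^6) has coefficients 0,1,1,1,1,1,1 for degrees 0…6.
(1 + y^2 + y^4 + y^5) has coefficients 1,0,1,0,1,1,0 for degrees 0…6.
Multiplying by (y + y^2 + y^3) gives running coefficients 0,1,1,2,1,2,2 for degrees 0…6.
Finally multiplying by (1 + y + y^2 + y^3 + y^4), the product of all factors after the first has coefficients 0,1,2,4,5,7,8 for degrees 0…6.
[y^6] = 1·7 + 1·5 + 1·4 + 1·2 + 1·1 + 1·0 = 19.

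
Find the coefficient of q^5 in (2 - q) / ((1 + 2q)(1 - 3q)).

The denominator gives the recurrence a_n = a_(n−1) + 6a_(n−2) for n ≥ 2; the numerator fixes a_0 = 2, a_1 = 1.
Iterating: 2, 1, 13, 19, 97, 211, so a_5 = 211.

211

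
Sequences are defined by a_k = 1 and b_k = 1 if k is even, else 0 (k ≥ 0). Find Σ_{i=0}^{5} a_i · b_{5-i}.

The convolution is the t^5 coefficient of A(t)B(t).
Σ = 1·0 + 1·1 + 1·0 + 1·1 + 1·0 + 1·1 = 3.

3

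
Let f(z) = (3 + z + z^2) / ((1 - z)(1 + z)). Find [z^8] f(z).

The denominator gives the recurrence a_n = a_(n−2) for n ≥ 3; the numerator fixes a_0 = 3, a_1 = 1, a_2 = 4.
Iterating: 3, 1, 4, 1, 4, 1, 4, 1, 4, so a_8 = 4.

4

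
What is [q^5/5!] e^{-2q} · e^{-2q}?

-1024

The EGF product rule gives c_5 = Σ_{k_1+k_2=5} C(5; k_1,k_2) · ∏ g_i(k_i), where e^{-2q} gives (-2)^k; e^{-2q} gives (-2)^k.
g_1(k) for k = 0…5: 1, -2, 4, -8, 16, -32.
g_2(k) for k = 0…5: 1, -2, 4, -8, 16, -32.
c_5 = Σ_k C(5,k)·g_1(k)·g_2(5−k) = 1·1·(-32) + 5·(-2)·16 + 10·4·(-8) + 10·(-8)·4 + 5·16·(-2) + 1·(-32)·1 = −32 − 160 − 320 − 320 − 160 − 32 = -1024.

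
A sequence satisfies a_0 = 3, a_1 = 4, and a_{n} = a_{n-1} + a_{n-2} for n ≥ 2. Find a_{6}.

47

The ordinary generating function has denominator 1 - t - t^2.
Iterating the recurrence: a_0,…,a_{6} = 3, 4, 7, 11, 18, 29, 47.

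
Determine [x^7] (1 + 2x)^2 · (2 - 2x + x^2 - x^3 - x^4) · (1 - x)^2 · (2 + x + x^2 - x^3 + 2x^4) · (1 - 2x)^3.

-132

(1 + 2x)^2 has coefficients 1,4,4 for degrees 0…2.
(2 - 2x + x^2 - x^3 - x^4) has coefficients 2,-2,1,-1,-1,0,0,0 for degrees 0…7.
Multiplying by (1 - x)^2 gives running coefficients 2,-6,7,-5,2,1,-1,0 for degrees 0…7.
Multiplying by (2 + x + x^2 - x^3 + 2x^4) gives running coefficients 4,-10,10,-11,16,-20,20,-12 for degrees 0…7.
Finally multiplying by (1 - 2x)^3, the product of all factors after the first has coefficients 4,-34,118,-223,282,-328,420,-500 for degrees 0…7.
[x^7] = 1·(-500) + 4·420 + 4·(-328) = -132.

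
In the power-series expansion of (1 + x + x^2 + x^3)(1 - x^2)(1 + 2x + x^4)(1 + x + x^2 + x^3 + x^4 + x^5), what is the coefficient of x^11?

-4

(1 + x + x^2 + x^3) has coefficients 1,1,1,1 for degrees 0…3.
(1 - x^2) has coefficients 1,0,-1,0,0,0,0,0,0,0,0,0 for degrees 0…11.
Multiplying by (1 + 2x + x^4) gives running coefficients 1,2,-1,-2,1,0,-1,0,0,0,0,0 for degrees 0…11.
Finally multiplying by (1 + x + x^2 + x^3 + x^4 + x^5), the product of all factors after the first has coefficients 1,3,2,0,1,1,-1,-3,-2,0,-1,-1 for degrees 0…11.
[x^11] = 1·(-1) + 1·(-1) + 1·0 + 1·(-2) = -4.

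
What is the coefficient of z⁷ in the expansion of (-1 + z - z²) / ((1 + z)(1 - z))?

The denominator gives the recurrence a_n = a_(n−2) for n ≥ 3; the numerator fixes a_0 = -1, a_1 = 1, a_2 = -2.
Iterating: -1, 1, -2, 1, -2, 1, -2, 1, so a_7 = 1.

1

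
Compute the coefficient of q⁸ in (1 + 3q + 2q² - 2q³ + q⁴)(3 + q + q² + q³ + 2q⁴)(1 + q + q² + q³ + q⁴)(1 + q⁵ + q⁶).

63

(1 + 3q + 2q² - 2q³ + q⁴) has coefficients 1,3,2,-2,1 for degrees 0…4.
(3 + q + q² + q³ + 2q⁴) has coefficients 3,1,1,1,2,0,0,0,0 for degrees 0…8.
Multiplying by (1 + q + q² + q³ + q⁴) gives running coefficients 3,4,5,6,8,5,4,3,2 for degrees 0…8.
Finally multiplying by (1 + q⁵ + q⁶), the product of all factors after the first has coefficients 3,4,5,6,8,8,11,12,13 for degrees 0…8.
[q⁸] = 1·13 + 3·12 + 2·11 − 2·8 + 1·8 = 63.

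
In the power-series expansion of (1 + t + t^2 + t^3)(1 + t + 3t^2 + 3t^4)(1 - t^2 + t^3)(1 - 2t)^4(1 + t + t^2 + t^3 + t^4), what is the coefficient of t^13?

(1 + t + t^2 + t^3) has coefficients 1,1,1,1 for degrees 0…3.
(1 + t + 3t^2 + 3t^4) has coefficients 1,1,3,0,3,0,0,0,0,0,0,0,0,0 for degrees 0…13.
Multiplying by (1 - t^2 + t^3) gives running coefficients 1,1,2,0,1,3,-3,3,0,0,0,0,0,0 for degrees 0…13.
Multiplying by (1 - 2t)^4 gives running coefficients 1,-7,18,-24,33,-53,29,67,-176,216,-144,48,0,0 for degrees 0…13.
Finally multiplying by (1 + t + t^2 + t^3 + t^4), the product of all factors after the first has coefficients 1,-6,12,-12,21,-33,3,52,-100,83,-8,11,-56,120 for degrees 0…13.
[t^13] = 1·120 + 1·(-56) + 1·11 + 1·(-8) = 67.

67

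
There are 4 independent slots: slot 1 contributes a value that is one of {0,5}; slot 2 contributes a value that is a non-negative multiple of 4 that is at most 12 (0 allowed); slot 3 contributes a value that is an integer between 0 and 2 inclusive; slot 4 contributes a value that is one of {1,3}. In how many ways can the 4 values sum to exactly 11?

3

The generating function for the choices is (1 + t⁵)·(1 + t⁴ + t⁸ + t¹²)·(1 + t + t²)·(t + t³); the count is [t¹¹].
(1 + t⁵) has coefficients 1,0,0,0,0,1 for degrees 0…5.
(1 + t⁴ + t⁸ + t¹²) has coefficients 1,0,0,0,1,0,0,0,1,0,0,0 for degrees 0…11.
Multiplying by (1 + t + t²) gives running coefficients 1,1,1,0,1,1,1,0,1,1,1,0 for degrees 0…11.
Finally multiplying by (t + t³), the product of all factors after the first has coefficients 0,1,1,2,1,2,1,2,1,2,1,2 for degrees 0…11.
[t¹¹] = 1·2 + 1·1 = 3.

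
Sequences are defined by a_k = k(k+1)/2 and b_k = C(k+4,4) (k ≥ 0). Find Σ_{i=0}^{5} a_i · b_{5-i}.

330

The convolution is the x^5 coefficient of A(x)B(x).
Σ = 0·126 + 1·70 + 3·35 + 6·15 + 10·5 + 15·1 = 330.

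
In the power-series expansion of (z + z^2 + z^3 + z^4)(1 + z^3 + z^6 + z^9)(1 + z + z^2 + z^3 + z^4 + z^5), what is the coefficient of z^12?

(z + z^2 + z^3 + z^4) has coefficients 0,1,1,1,1 for degrees 0…4.
(1 + z^3 + z^6 + z^9) has coefficients 1,0,0,1,0,0,1,0,0,1,0,0,0 for degrees 0…12.
Finally multiplying by (1 + z + z^2 + z^3 + z^4 + z^5), the product of all factors after the first has coefficients 1,1,1,2,2,2,2,2,2,2,2,2,1 for degrees 0…12.
[z^12] = 1·2 + 1·2 + 1·2 + 1·2 = 8.

8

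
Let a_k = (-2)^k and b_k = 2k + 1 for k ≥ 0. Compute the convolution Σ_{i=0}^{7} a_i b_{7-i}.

Write out a_i and b_{7-i} for i = 0,…,7 and sum the products.
Σ = 1·15 − 2·13 + 4·11 − 8·9 + 16·7 − 32·5 + 64·3 − 128·1 = -23.

-23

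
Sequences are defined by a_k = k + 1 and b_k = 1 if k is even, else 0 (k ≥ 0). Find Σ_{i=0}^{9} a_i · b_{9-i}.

The convolution is the t^9 coefficient of A(t)B(t).
Σ = 1·0 + 2·1 + 3·0 + 4·1 + 5·0 + 6·1 + 7·0 + 8·1 + 9·0 + 10·1 = 30.

30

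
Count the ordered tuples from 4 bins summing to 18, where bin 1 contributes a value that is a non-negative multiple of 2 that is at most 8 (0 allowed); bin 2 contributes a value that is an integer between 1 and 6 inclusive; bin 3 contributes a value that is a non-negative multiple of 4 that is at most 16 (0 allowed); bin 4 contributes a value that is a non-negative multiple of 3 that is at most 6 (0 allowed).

The generating function for the choices is (1 + q^2 + q^4 + q^6 + q^8)·(q + q^2 + q^3 + q^4 + q^5 + q^6)·(1 + q^4 + q^8 + q^12 + q^16)·(1 + q^3 + q^6); the count is [q^18].
(1 + q^2 + q^4 + q^6 + q^8) has coefficients 1,0,1,0,1,0,1,0,1 for degrees 0…8.
(q + q^2 + q^3 + q^4 + q^5 + q^6) has coefficients 0,1,1,1,1,1,1,0,0,0,0,0,0,0,0,0,0,0,0 for degrees 0…18.
Multiplying by (1 + q^4 + q^8 + q^12 + q^16) gives running coefficients 0,1,1,1,1,2,2,1,1,2,2,1,1,2,2,1,1,2,2 for degrees 0…18.
Finally multiplying by (1 + q^3 + q^6), the product of all factors after the first has coefficients 0,1,1,1,2,3,3,3,4,5,4,4,5,5,4,4,5,5,4 for degrees 0…18.
[q^18] = 1·4 + 1·5 + 1·4 + 1·5 + 1·4 = 22.

22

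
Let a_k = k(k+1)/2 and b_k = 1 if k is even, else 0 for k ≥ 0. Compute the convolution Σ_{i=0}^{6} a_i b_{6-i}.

This is [x^6] in the product of the two ordinary generating functions.
Σ = 0·1 + 1·0 + 3·1 + 6·0 + 10·1 + 15·0 + 21·1 = 34.

34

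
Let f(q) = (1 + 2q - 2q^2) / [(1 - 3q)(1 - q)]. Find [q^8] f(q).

The denominator gives the recurrence a_n = 4a_(n−1) − 3a_(n−2) for n ≥ 3; the numerator fixes a_0 = 1, a_1 = 6, a_2 = 19.
Iterating: 1, 6, 19, 58, 175, 526, 1579, 4738, 14215, so a_8 = 14215.

14215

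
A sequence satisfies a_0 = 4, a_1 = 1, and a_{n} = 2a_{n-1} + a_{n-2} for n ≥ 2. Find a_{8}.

1084

The ordinary generating function has denominator 1 - 2y - y^2.
Iterating the recurrence: a_0,…,a_{8} = 4, 1, 6, 13, 32, 77, 186, 449, 1084.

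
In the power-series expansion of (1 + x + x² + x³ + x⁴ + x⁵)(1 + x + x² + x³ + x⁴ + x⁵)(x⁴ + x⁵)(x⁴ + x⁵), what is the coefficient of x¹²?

(1 + x + x² + x³ + x⁴ + x⁵) has coefficients 1,1,1,1,1,1 for degrees 0…5.
(1 + x + x² + x³ + x⁴ + x⁵) has coefficients 1,1,1,1,1,1,0,0,0,0,0,0,0 for degrees 0…12.
Multiplying by (x⁴ + x⁵) gives running coefficients 0,0,0,0,1,2,2,2,2,2,1,0,0 for degrees 0…12.
Finally multiplying by (x⁴ + x⁵), the product of all factors after the first has coefficients 0,0,0,0,0,0,0,0,1,3,4,4,4 for degrees 0…12.
[x¹²] = 1·4 + 1·4 + 1·4 + 1·3 + 1·1 + 1·0 = 16.

16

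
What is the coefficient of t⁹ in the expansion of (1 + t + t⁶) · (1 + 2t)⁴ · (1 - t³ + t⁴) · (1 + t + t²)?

119

(1 + t + t⁶) has coefficients 1,1,0,0,0,0,1 for degrees 0…6.
(1 + 2t)⁴ has coefficients 1,8,24,32,16,0,0,0,0,0 for degrees 0…9.
Multiplying by (1 - t³ + t⁴) gives running coefficients 1,8,24,31,9,-16,-8,16,16,0 for degrees 0…9.
Finally multiplying by (1 + t + t²), the product of all factors after the first has coefficients 1,9,33,63,64,24,-15,-8,24,32 for degrees 0…9.
[t⁹] = 1·32 + 1·24 + 1·63 = 119.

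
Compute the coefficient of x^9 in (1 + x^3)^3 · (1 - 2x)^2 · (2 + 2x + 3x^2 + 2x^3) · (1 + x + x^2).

23

(1 + x^3)^3 has coefficients 1,0,0,3,0,0,3,0,0,1 for degrees 0…9.
(1 - 2x)^2 has coefficients 1,-4,4,0,0,0,0,0,0,0 for degrees 0…9.
Multiplying by (2 + 2x + 3x^2 + 2x^3) gives running coefficients 2,-6,3,-2,4,8,0,0,0,0 for degrees 0…9.
Finally multiplying by (1 + x + x^2), the product of all factors after the first has coefficients 2,-4,-1,-5,5,10,12,8,0,0 for degrees 0…9.
[x^9] = 1·0 + 3·12 + 3·(-5) + 1·2 = 23.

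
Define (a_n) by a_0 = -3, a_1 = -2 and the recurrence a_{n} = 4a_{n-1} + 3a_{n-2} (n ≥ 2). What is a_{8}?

-161459

The ordinary generating function has denominator 1 - 4x - 3x^2.
Iterating the recurrence: a_0,…,a_{8} = -3, -2, -17, -74, -347, -1610, -7481, -34754, -161459.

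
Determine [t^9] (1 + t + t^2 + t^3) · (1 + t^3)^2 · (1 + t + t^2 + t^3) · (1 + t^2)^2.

(1 + t + t^2 + t^3) has coefficients 1,1,1,1 for degrees 0…3.
(1 + t^3)^2 has coefficients 1,0,0,2,0,0,1,0,0,0 for degrees 0…9.
Multiplying by (1 + t + t^2 + t^3) gives running coefficients 1,1,1,3,2,2,3,1,1,1 for degrees 0…9.
Finally multiplying by (1 + t^2)^2, the product of all factors after the first has coefficients 1,1,3,5,5,9,8,8,9,5 for degrees 0…9.
[t^9] = 1·5 + 1·9 + 1·8 + 1·8 = 30.

30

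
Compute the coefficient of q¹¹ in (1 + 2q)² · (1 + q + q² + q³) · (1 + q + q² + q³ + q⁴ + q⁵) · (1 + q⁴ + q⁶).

(1 + 2q)² has coefficients 1,4,4 for degrees 0…2.
(1 + q + q² + q³) has coefficients 1,1,1,1,0,0,0,0,0,0,0,0 for degrees 0…11.
Multiplying by (1 + q + q² + q³ + q⁴ + q⁵) gives running coefficients 1,2,3,4,4,4,3,2,1,0,0,0 for degrees 0…11.
Finally multiplying by (1 + q⁴ + q⁶), the product of all factors after the first has coefficients 1,2,3,4,5,6,7,8,8,8,7,6 for degrees 0…11.
[q¹¹] = 1·6 + 4·7 + 4·8 = 66.

66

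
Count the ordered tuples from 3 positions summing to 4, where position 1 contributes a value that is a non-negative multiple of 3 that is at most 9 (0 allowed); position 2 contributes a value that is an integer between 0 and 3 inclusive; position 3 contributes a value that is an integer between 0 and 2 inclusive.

The generating function for the choices is (1 + q^3 + q^6 + q^9)·(1 + q + q^2 + q^3)·(1 + q + q^2); the count is [q^4].
(1 + q^3 + q^6 + q^9) has coefficients 1,0,0,1,0 for degrees 0…4.
(1 + q + q^2 + q^3) has coefficients 1,1,1,1,0 for degrees 0…4.
Finally multiplying by (1 + q + q^2), the product of all factors after the first has coefficients 1,2,3,3,2 for degrees 0…4.
[q^4] = 1·2 + 1·2 = 4.

4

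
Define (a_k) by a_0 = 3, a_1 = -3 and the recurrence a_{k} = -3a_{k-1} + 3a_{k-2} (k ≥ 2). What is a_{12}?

The ordinary generating function has denominator 1 + 3y - 3y^2.
Iterating the recurrence: a_0,…,a_{12} = 3, -3, 18, -63, 243, -918, 3483, -13203, 50058, -189783, 719523, -2727918, 10342323.

10342323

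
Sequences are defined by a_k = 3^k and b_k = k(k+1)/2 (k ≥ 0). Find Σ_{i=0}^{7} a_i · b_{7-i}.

2440

The convolution is the t^7 coefficient of A(t)B(t).
Σ = 1·28 + 3·21 + 9·15 + 27·10 + 81·6 + 243·3 + 729·1 + 2187·0 = 2440.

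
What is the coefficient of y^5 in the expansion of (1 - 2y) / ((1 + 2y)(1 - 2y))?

-32

Partial fractions give a closed form: a_n = (1)·(-2)^n.
At n = 5: a_5 = -32.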